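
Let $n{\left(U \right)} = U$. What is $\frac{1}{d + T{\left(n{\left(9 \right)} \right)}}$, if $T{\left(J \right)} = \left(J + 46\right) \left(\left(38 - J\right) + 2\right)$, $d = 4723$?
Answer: $\frac{1}{6428} \approx 0.00015557$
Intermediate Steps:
$T{\left(J \right)} = \left(40 - J\right) \left(46 + J\right)$ ($T{\left(J \right)} = \left(46 + J\right) \left(40 - J\right) = \left(40 - J\right) \left(46 + J\right)$)
$\frac{1}{d + T{\left(n{\left(9 \right)} \right)}} = \frac{1}{4723 - -1705} = \frac{1}{4723 + 1705} = \frac{1}{6428}$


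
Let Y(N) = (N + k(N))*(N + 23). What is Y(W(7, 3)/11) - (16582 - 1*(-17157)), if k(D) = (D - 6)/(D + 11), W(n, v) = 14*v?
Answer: -663492607/19723 ≈ -33641.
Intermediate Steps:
k(D) = (-6 + D)/(11 + D)
Y(N) = (23 + N)*(N + (-6 + N)/(11 + N)) (Y(N) = (N + (-6 + N)/(11 + N))*(N + 23) = (N + (-6 + N)/(11 + N))*(23 + N) = (23 + N)*(N + (-6 + N)/(11 + N)))
Y(W(7, 3)/11) - (16582 - 1*(-17157)) = (-138 + ((14*3)/11)³ + 35*((14*3)/11)² + 270*((14*3)/11))/(11 + (14*3)/11) - (16582 - 1*(-17157)) = (-138 + (42*(1/11))³ + 35*(42*(1/11))² + 270*(42*(1/11)))/(11 + 42*(1/11)) - (16582 + 17157) = (-138 + (42/11)³ + 35*(42/11)² + 270*(42/11))/(11 + 42/11) - 1*33739 = (-138 + 74088/1331 + 35*(1764/121) + 11340/11)/(163/11) - 33739 = 11*(-138 + 74088/1331 + 61740/121 + 11340/11)/163 - 33739 = (11/163)*(1941690/1331) - 33739 = 1941690/19723 - 33739 = -663492607/19723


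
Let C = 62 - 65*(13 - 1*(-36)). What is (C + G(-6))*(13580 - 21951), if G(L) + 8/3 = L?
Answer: 78645545/3 ≈ 2.6215e+7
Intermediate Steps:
G(L) = -8/3 + L
C = -3123 (C = 62 - 65*(13 + 36) = 62 - 65*49 = 62 - 3185 = -3123)
(C + G(-6))*(13580 - 21951) = (-3123 + (-8/3 - 6))*(13580 - 21951) = (-3123 - 26/3)*(-8371) = -9395/3*(-8371) = 78645545/3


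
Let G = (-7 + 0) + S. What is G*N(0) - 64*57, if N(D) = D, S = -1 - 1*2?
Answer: -3648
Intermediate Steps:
S = -3 (S = -1 - 2 = -3)
G = -10 (G = (-7 + 0) - 3 = -7 - 3 = -10)
G*N(0) - 64*57 = -10*0 - 64*57 = 0 - 3648 = -3648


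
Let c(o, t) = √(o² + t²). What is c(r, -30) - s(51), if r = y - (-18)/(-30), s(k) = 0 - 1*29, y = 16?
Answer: 29 + √28429/5 ≈ 62.722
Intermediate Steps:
s(k) = -29 (s(k) = 0 - 29 = -29)
r = 77/5 (r = 16 - (-18)/(-30) = 16 - (-18)*(-1)/30 = 16 - 1*⅗ = 16 - ⅗ = 77/5 ≈ 15.400)
c(r, -30) - s(51) = √((77/5)² + (-30)²) - 1*(-29) = √(5929/25 + 900) + 29 = √(28429/25) + 29 = √28429/5 + 29 = 29 + √28429/5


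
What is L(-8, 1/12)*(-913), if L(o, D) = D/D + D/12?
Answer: -132385/144 ≈ -919.34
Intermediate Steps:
L(o, D) = 1 + D/12 (L(o, D) = 1 + D*(1/12) = 1 + D/12)
L(-8, 1/12)*(-913) = (1 + (1/12)/12)*(-913) = (1 + (1/12)*(1/12))*(-913) = (1 + 1/144)*(-913) = (145/144)*(-913) = -132385/144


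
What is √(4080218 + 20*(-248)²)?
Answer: √5310298 ≈ 2304.4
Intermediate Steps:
√(4080218 + 20*(-248)²) = √(4080218 + 20*61504) = √(4080218 + 1230080) = √5310298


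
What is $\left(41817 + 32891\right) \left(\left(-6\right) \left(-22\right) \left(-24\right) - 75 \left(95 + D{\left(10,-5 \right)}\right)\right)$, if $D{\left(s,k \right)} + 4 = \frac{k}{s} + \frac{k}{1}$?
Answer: $-715739994$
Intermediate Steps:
$D{\left(s,k \right)} = -4 + k + \frac{k}{s}$ ($D{\left(s,k \right)} = -4 + \left(\frac{k}{s} + \frac{k}{1}\right) = -4 + \left(\frac{k}{s} + k 1\right) = -4 + \left(\frac{k}{s} + k\right) = -4 + \left(k + \frac{k}{s}\right) = -4 + k + \frac{k}{s}$)
$\left(41817 + 32891\right) \left(\left(-6\right) \left(-22\right) \left(-24\right) - 75 \left(95 + D{\left(10,-5 \right)}\right)\right) = \left(41817 + 32891\right) \left(\left(-6\right) \left(-22\right) \left(-24\right) - 75 \left(95 - \left(9 + \frac{1}{2}\right)\right)\right) = 74708 \left(132 \left(-24\right) - 75 \left(95 - \frac{19}{2}\right)\right) = 74708 \left(-3168 - 75 \left(95 - \frac{19}{2}\right)\right) = 74708 \left(-3168 - \frac{12825}{2}\right) = 74708 \left(- \frac{19161}{2}\right) = -715739994$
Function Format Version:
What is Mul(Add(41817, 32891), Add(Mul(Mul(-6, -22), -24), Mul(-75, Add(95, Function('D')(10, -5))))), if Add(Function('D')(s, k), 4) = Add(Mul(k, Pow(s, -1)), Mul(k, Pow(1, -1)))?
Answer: -715739994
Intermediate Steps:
Function('D')(s, k) = Add(-4, k, Mul(k, Pow(s, -1))) (Function('D')(s, k) = Add(-4, Add(Mul(k, Pow(s, -1)), Mul(k, Pow(1, -1)))) = Add(-4, Add(Mul(k, Pow(s, -1)), Mul(k, 1))) = Add(-4, Add(Mul(k, Pow(s, -1)), k)) = Add(-4, Add(k, Mul(k, Pow(s, -1)))) = Add(-4, k, Mul(k, Pow(s, -1))))
Mul(Add(41817, 32891), Add(Mul(Mul(-6, -22), -24), Mul(-75, Add(95, Function('D')(10, -5))))) = Mul(Add(41817, 32891), Add(Mul(Mul(-6, -22), -24), Mul(-75, Add(95, Add(-4, -5, Mul(-5, Pow(10, -1))))))) = Mul(74708, Add(Mul(132, -24), Mul(-75, Add(95, Add(-4, -5, Mul(-5, Rational(1, 10))))))) = Mul(74708, Add(-3168, Mul(-75, Add(95, Add(-4, -5, Rational(-1, 2)))))) = Mul(74708, Add(-3168, Mul(-75, Add(95, Rational(-19, 2))))) = Mul(74708, Add(-3168, Mul(-75, Rational(171, 2)))) = Mul(74708, Add(-3168, Rational(-12825, 2))) = Mul(74708, Rational(-19161, 2)) = -715739994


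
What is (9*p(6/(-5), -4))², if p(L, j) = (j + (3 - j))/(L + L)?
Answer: 2025/16 ≈ 126.56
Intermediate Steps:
p(L, j) = 3/(2*L) (p(L, j) = 3/((2*L)) = 3*(1/(2*L)) = 3/(2*L))
(9*p(6/(-5), -4))² = (9*(3/(2*((6/(-5))))))² = (9*(3/(2*((6*(-⅕))))))² = (9*(3/(2*(-6/5))))² = (9*((3/2)*(-⅚)))² = (9*(-5/4))² = (-45/4)² = 2025/16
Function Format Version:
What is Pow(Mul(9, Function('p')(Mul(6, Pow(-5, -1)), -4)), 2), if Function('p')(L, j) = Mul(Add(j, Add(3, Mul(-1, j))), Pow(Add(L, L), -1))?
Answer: Rational(2025, 16) ≈ 126.56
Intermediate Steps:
Function('p')(L, j) = Mul(Rational(3, 2), Pow(L, -1)) (Function('p')(L, j) = Mul(3, Pow(Mul(2, L), -1)) = Mul(3, Mul(Rational(1, 2), Pow(L, -1))) = Mul(Rational(3, 2), Pow(L, -1)))
Pow(Mul(9, Function('p')(Mul(6, Pow(-5, -1)), -4)), 2) = Pow(Mul(9, Mul(Rational(3, 2), Pow(Mul(6, Pow(-5, -1)), -1))), 2) = Pow(Mul(9, Mul(Rational(3, 2), Pow(Mul(6, Rational(-1, 5)), -1))), 2) = Pow(Mul(9, Mul(Rational(3, 2), Pow(Rational(-6, 5), -1))), 2) = Pow(Mul(9, Mul(Rational(3, 2), Rational(-5, 6))), 2) = Pow(Mul(9, Rational(-5, 4)), 2) = Pow(Rational(-45, 4), 2) = Rational(2025, 16)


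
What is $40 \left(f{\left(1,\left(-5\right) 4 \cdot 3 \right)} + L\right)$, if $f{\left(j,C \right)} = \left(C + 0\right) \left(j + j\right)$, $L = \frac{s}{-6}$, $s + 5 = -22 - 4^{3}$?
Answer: $- \frac{12580}{3} \approx -4193.3$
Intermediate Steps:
$s = -91$ ($s = -5 - 86 = -91$)
$L = \frac{91}{6}$ ($L = - \frac{91}{-6} = \left(-91\right) \left(- \frac{1}{6}\right) = \frac{91}{6} \approx 15.167$)
$f{\left(j,C \right)} = 2 C j$ ($f{\left(j,C \right)} = C 2 j = 2 C j$)
$40 \left(f{\left(1,\left(-5\right) 4 \cdot 3 \right)} + L\right) = 40 \left(2 \left(-5\right) 4 \cdot 3 \cdot 1 + \frac{91}{6}\right) = 40 \left(2 \left(\left(-20\right) 3\right) 1 + \frac{91}{6}\right) = 40 \left(2 \left(-60\right) 1 + \frac{91}{6}\right) = 40 \left(-120 + \frac{91}{6}\right) = 40 \left(- \frac{629}{6}\right) = - \frac{12580}{3}$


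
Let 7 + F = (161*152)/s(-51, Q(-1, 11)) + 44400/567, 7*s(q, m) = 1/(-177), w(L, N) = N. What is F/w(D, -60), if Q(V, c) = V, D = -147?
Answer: 1146123847/2268 ≈ 5.0535e+5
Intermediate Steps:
s(q, m) = -1/1239 (s(q, m) = (1/7)/(-177) = (1/7)*(-1/177) = -1/1239)
F = -5730619235/189 (F = -7 + ((161*152)/(-1/1239) + 44400/567) = -7 + (24472*(-1239) + 44400*(1/567)) = -7 + (-30320808 + 14800/189) = -7 - 5730617912/189 = -5730619235/189 ≈ -3.0321e+7)
F/w(D, -60) = -5730619235/189/(-60) = -5730619235/189*(-1/60) = 1146123847/2268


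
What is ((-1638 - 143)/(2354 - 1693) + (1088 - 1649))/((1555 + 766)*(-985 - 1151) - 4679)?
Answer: 372602/3280103435 ≈ 0.00011359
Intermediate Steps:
((-1638 - 143)/(2354 - 1693) + (1088 - 1649))/((1555 + 766)*(-985 - 1151) - 4679) = (-1781/661 - 561)/(2321*(-2136) - 4679) = (-1781*1/661 - 561)/(-4957656 - 4679) = (-1781/661 - 561)/(-4962335) = -372602/661*(-1/4962335) = 372602/3280103435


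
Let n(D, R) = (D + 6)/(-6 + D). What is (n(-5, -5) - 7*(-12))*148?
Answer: 136604/11 ≈ 12419.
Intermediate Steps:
n(D, R) = (6 + D)/(-6 + D)
(n(-5, -5) - 7*(-12))*148 = ((6 - 5)/(-6 - 5) - 7*(-12))*148 = (1/(-11) + 84)*148 = (-1/11*1 + 84)*148 = (-1/11 + 84)*148 = (923/11)*148 = 136604/11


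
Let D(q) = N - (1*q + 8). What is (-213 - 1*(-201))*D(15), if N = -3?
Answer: 312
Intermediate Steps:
D(q) = -11 - q (D(q) = -3 - (1*q + 8) = -3 - (q + 8) = -3 - (8 + q) = -3 + (-8 - q) = -11 - q)
(-213 - 1*(-201))*D(15) = (-213 - 1*(-201))*(-11 - 1*15) = (-213 + 201)*(-11 - 15) = -12*(-26) = 312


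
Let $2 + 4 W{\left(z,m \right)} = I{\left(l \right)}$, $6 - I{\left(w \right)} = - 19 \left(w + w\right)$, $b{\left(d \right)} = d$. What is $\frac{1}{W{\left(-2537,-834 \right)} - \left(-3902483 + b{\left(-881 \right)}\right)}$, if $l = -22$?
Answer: $\frac{1}{3903156} \approx 2.562 \cdot 10^{-7}$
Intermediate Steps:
$I{\left(w \right)} = 6 + 38 w$ ($I{\left(w \right)} = 6 - - 19 \left(w + w\right) = 6 - - 19 \cdot 2 w = 6 - - 38 w = 6 + 38 w$)
$W{\left(z,m \right)} = -208$ ($W{\left(z,m \right)} = - \frac{1}{2} + \frac{6 + 38 \left(-22\right)}{4} = - \frac{1}{2} + \frac{6 - 836}{4} = - \frac{1}{2} + \frac{1}{4} \left(-830\right) = - \frac{1}{2} - \frac{415}{2} = -208$)
$\frac{1}{W{\left(-2537,-834 \right)} - \left(-3902483 + b{\left(-881 \right)}\right)} = \frac{1}{-208 + \left(3902483 - -881\right)} = \frac{1}{-208 + \left(3902483 + 881\right)} = \frac{1}{-208 + 3903364} = \frac{1}{3903156}$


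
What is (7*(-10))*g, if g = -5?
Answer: 350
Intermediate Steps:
(7*(-10))*g = (7*(-10))*(-5) = -70*(-5) = 350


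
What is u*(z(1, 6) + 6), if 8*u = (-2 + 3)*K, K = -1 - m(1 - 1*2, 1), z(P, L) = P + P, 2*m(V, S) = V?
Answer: -½ ≈ -0.50000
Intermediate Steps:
m(V, S) = V/2
z(P, L) = 2*P
K = -½ (K = -1 - (1 - 1*2)/2 = -1 - (1 - 2)/2 = -1 - (-1)/2 = -1 - 1*(-½) = -1 + ½ = -½ ≈ -0.50000)
u = -1/16 (u = ((-2 + 3)*(-½))/8 = (1*(-½))/8 = (⅛)*(-½) = -1/16 ≈ -0.062500)
u*(z(1, 6) + 6) = -(2*1 + 6)/16 = -(2 + 6)/16 = -1/16*8 = -½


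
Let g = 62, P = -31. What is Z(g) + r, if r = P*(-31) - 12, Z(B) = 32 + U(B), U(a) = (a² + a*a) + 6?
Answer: 8675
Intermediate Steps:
U(a) = 6 + 2*a² (U(a) = (a² + a²) + 6 = 2*a² + 6 = 6 + 2*a²)
Z(B) = 38 + 2*B² (Z(B) = 32 + (6 + 2*B²) = 38 + 2*B²)
r = 949 (r = -31*(-31) - 12 = 961 - 12 = 949)
Z(g) + r = (38 + 2*62²) + 949 = (38 + 2*3844) + 949 = (38 + 7688) + 949 = 7726 + 949 = 8675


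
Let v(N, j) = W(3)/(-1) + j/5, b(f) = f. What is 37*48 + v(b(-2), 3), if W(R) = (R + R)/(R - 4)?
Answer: 8913/5 ≈ 1782.6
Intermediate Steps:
W(R) = 2*R/(-4 + R) (W(R) = (2*R)/(-4 + R) = 2*R/(-4 + R))
v(N, j) = 6 + j/5 (v(N, j) = (2*3/(-4 + 3))/(-1) + j/5 = (2*3/(-1))*(-1) + j*(1/5) = (2*3*(-1))*(-1) + j/5 = -6*(-1) + j/5 = 6 + j/5)
37*48 + v(b(-2), 3) = 37*48 + (6 + (1/5)*3) = 1776 + (6 + 3/5) = 1776 + 33/5 = 8913/5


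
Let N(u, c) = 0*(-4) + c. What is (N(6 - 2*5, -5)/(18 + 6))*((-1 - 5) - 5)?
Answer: 55/24 ≈ 2.2917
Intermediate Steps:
N(u, c) = c (N(u, c) = 0 + c = c)
(N(6 - 2*5, -5)/(18 + 6))*((-1 - 5) - 5) = (-5/(18 + 6))*((-1 - 5) - 5) = (-5/24)*(-6 - 5) = -5*1/24*(-11) = -5/24*(-11) = 55/24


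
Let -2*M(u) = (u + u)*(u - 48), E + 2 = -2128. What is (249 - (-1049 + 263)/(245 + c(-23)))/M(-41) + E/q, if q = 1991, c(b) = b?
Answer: -306181594/268810883 ≈ -1.1390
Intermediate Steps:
E = -2130 (E = -2 - 2128 = -2130)
M(u) = -u*(-48 + u) (M(u) = -(u + u)*(u - 48)/2 = -2*u*(-48 + u)/2 = -u*(-48 + u))
(249 - (-1049 + 263)/(245 + c(-23)))/M(-41) + E/q = (249 - (-1049 + 263)/(245 - 23))/((-41*(48 - 1*(-41)))) - 2130/1991 = (249 - (-786)/222)/((-41*(48 + 41))) - 2130*1/1991 = (249 - (-786)/222)/((-41*89)) - 2130/1991 = (249 - 1*(-131/37))/(-3649) - 2130/1991 = (249 + 131/37)*(-1/3649) - 2130/1991 = (9344/37)*(-1/3649) - 2130/1991 = -9344/135013 - 2130/1991 = -306181594/268810883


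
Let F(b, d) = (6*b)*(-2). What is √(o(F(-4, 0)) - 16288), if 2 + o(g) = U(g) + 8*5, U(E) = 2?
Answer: 2*I*√4062 ≈ 127.47*I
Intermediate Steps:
F(b, d) = -12*b
o(g) = 40 (o(g) = -2 + (2 + 8*5) = -2 + (2 + 40) = -2 + 42 = 40)
√(o(F(-4, 0)) - 16288) = √(40 - 16288) = √(-16248) = 2*I*√4062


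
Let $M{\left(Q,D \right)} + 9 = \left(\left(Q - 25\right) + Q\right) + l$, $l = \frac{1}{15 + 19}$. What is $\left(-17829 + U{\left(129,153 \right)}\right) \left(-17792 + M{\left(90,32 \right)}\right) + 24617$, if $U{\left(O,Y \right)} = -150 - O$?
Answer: $\frac{5432483491}{17} \approx 3.1956 \cdot 10^{8}$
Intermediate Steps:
$l = \frac{1}{34} \approx 0.029412$
$M{\left(Q,D \right)} = - \frac{1155}{34} + 2 Q$ ($M{\left(Q,D \right)} = -9 + \left(\left(\left(Q - 25\right) + Q\right) + \frac{1}{34}\right) = -9 + \left(\left(\left(-25 + Q\right) + Q\right) + \frac{1}{34}\right) = -9 + \left(\left(-25 + 2 Q\right) + \frac{1}{34}\right) = -9 + \left(- \frac{849}{34} + 2 Q\right) = - \frac{1155}{34} + 2 Q$)
$\left(-17829 + U{\left(129,153 \right)}\right) \left(-17792 + M{\left(90,32 \right)}\right) + 24617 = \left(-17829 - 279\right) \left(-17792 + \left(- \frac{1155}{34} + 2 \cdot 90\right)\right) + 24617 = \left(-17829 - 279\right) \left(-17792 + \left(- \frac{1155}{34} + 180\right)\right) + 24617 = \left(-17829 - 279\right) \left(-17792 + \frac{4965}{34}\right) + 24617 = \left(-18108\right) \left(- \frac{599963}{34}\right) + 24617 = \frac{5432065002}{17} + 24617 = \frac{5432483491}{17}$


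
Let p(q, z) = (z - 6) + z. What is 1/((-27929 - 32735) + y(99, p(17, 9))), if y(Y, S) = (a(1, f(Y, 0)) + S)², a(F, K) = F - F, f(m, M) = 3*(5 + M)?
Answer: -1/60520 ≈ -1.6523e-5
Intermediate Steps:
p(q, z) = -6 + 2*z (p(q, z) = (-6 + z) + z = -6 + 2*z)
f(m, M) = 15 + 3*M
a(F, K) = 0
y(Y, S) = S² (y(Y, S) = (0 + S)² = S²)
1/((-27929 - 32735) + y(99, p(17, 9))) = 1/((-27929 - 32735) + (-6 + 2*9)²) = 1/(-60664 + (-6 + 18)²) = 1/(-60664 + 12²) = 1/(-60664 + 144) = 1/(-60520) = -1/60520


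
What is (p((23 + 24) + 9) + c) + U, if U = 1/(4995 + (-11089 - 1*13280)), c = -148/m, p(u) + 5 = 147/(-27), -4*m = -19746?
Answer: -667850903/63759834 ≈ -10.474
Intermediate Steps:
m = 9873/2 (m = -¼*(-19746) = 9873/2 ≈ 4936.5)
p(u) = -94/9 (p(u) = -5 + 147/(-27) = -5 + 147*(-1/27) = -5 - 49/9 = -94/9)
c = -296/9873 (c = -148/9873/2 = -148*2/9873 = -296/9873 ≈ -0.029981)
U = -1/19374 (U = 1/(4995 + (-11089 - 13280)) = 1/(4995 - 24369) = 1/(-19374) = -1/19374 ≈ -5.1616e-5)
(p((23 + 24) + 9) + c) + U = (-94/9 - 296/9873) - 1/19374 = -103414/9873 - 1/19374 = -667850903/63759834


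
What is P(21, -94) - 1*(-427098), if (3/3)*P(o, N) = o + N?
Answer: 427025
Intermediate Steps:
P(o, N) = N + o (P(o, N) = o + N = N + o)
P(21, -94) - 1*(-427098) = (-94 + 21) - 1*(-427098) = -73 + 427098 = 427025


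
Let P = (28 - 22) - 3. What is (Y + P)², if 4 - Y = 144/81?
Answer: 2209/81 ≈ 27.272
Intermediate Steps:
P = 3 (P = 6 - 3 = 3)
Y = 20/9 (Y = 4 - 144/81 = 4 - 1*16/9 = 4 - 16/9 = 20/9 ≈ 2.2222)
(Y + P)² = (20/9 + 3)² = (47/9)² = 2209/81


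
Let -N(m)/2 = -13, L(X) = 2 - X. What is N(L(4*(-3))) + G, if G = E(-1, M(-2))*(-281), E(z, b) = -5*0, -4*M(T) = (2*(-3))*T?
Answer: 26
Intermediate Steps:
M(T) = 3*T/2 (M(T) = -2*(-3)*T/4 = -(-3)*T/2 = 3*T/2)
E(z, b) = 0
N(m) = 26 (N(m) = -2*(-13) = 26)
G = 0 (G = 0*(-281) = 0)
N(L(4*(-3))) + G = 26 + 0 = 26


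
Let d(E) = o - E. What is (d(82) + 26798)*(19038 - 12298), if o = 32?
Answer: 180281520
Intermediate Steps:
d(E) = 32 - E
(d(82) + 26798)*(19038 - 12298) = ((32 - 1*82) + 26798)*(19038 - 12298) = ((32 - 82) + 26798)*6740 = (-50 + 26798)*6740 = 26748*6740 = 180281520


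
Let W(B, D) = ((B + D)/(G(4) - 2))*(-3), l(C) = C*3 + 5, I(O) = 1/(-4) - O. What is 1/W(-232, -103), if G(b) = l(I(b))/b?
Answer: -21/5360 ≈ -0.0039179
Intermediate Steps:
I(O) = -1/4 - O
l(C) = 5 + 3*C (l(C) = 3*C + 5 = 5 + 3*C)
G(b) = (17/4 - 3*b)/b (G(b) = (5 + 3*(-1/4 - b))/b = (5 + (-3/4 - 3*b))/b = (17/4 - 3*b)/b)
W(B, D) = 16*B/21 + 16*D/21 (W(B, D) = ((B + D)/((-3 + (17/4)/4) - 2))*(-3) = ((B + D)/((-3 + (17/4)*(1/4)) - 2))*(-3) = ((B + D)/((-3 + 17/16) - 2))*(-3) = ((B + D)/(-31/16 - 2))*(-3) = ((B + D)/(-63/16))*(-3) = ((B + D)*(-16/63))*(-3) = (-16*B/63 - 16*D/63)*(-3) = 16*B/21 + 16*D/21)
1/W(-232, -103) = 1/((16/21)*(-232) + (16/21)*(-103)) = 1/(-3712/21 - 1648/21) = 1/(-5360/21) = -21/5360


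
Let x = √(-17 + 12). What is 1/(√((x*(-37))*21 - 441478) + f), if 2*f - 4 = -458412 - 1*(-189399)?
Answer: -1/(269009/2 - √(-441478 - 777*I*√5)) ≈ -7.4346e-6 + 3.6726e-8*I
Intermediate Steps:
f = -269009/2 (f = 2 + (-458412 - 1*(-189399))/2 = 2 + (-458412 + 189399)/2 = 2 + (½)*(-269013) = 2 - 269013/2 = -269009/2 ≈ -1.3450e+5)
x = I*√5 (x = √(-5) = I*√5 ≈ 2.2361*I)
1/(√((x*(-37))*21 - 441478) + f) = 1/(√(((I*√5)*(-37))*21 - 441478) - 269009/2) = 1/(√(-37*I*√5*21 - 441478) - 269009/2) = 1/(√(-777*I*√5 - 441478) - 269009/2) = 1/(√(-441478 - 777*I*√5) - 269009/2) = 1/(-269009/2 + √(-441478 - 777*I*√5))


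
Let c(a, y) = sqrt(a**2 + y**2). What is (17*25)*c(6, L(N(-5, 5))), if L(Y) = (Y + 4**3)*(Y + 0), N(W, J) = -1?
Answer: 1275*sqrt(445) ≈ 26896.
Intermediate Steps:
L(Y) = Y*(64 + Y) (L(Y) = (Y + 64)*Y = (64 + Y)*Y = Y*(64 + Y))
(17*25)*c(6, L(N(-5, 5))) = (17*25)*sqrt(6**2 + (-(64 - 1))**2) = 425*sqrt(36 + (-1*63)**2) = 425*sqrt(36 + (-63)**2) = 425*sqrt(36 + 3969) = 425*sqrt(4005) = 425*(3*sqrt(445)) = 1275*sqrt(445)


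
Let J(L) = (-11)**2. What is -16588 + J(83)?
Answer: -16467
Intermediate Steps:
J(L) = 121
-16588 + J(83) = -16588 + 121 = -16467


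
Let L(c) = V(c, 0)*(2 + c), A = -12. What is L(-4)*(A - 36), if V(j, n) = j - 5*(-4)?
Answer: 1536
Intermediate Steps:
V(j, n) = 20 + j (V(j, n) = j + 20 = 20 + j)
L(c) = (2 + c)*(20 + c) (L(c) = (20 + c)*(2 + c) = (2 + c)*(20 + c))
L(-4)*(A - 36) = ((2 - 4)*(20 - 4))*(-12 - 36) = -2*16*(-48) = -32*(-48) = 1536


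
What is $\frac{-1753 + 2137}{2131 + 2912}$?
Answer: $\frac{128}{1681} \approx 0.076145$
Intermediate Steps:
$\frac{-1753 + 2137}{2131 + 2912} = \frac{384}{5043} = 384 \cdot \frac{1}{5043} = \frac{128}{1681}$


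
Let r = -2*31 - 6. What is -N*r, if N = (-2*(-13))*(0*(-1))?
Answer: 0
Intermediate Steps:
r = -68 (r = -62 - 6 = -68)
N = 0 (N = 26*0 = 0)
-N*r = -0*(-68) = -1*0 = 0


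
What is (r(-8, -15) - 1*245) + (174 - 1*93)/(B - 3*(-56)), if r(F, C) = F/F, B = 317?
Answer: -118259/485 ≈ -243.83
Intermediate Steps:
r(F, C) = 1
(r(-8, -15) - 1*245) + (174 - 1*93)/(B - 3*(-56)) = (1 - 1*245) + (174 - 1*93)/(317 - 3*(-56)) = (1 - 245) + (174 - 93)/(317 + 168) = -244 + 81/485 = -118259/485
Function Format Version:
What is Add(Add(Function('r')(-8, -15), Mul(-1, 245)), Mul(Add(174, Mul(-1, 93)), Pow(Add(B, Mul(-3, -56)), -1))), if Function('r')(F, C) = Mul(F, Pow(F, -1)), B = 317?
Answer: Rational(-118259, 485) ≈ -243.83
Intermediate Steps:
Function('r')(F, C) = 1
Add(Add(Function('r')(-8, -15), Mul(-1, 245)), Mul(Add(174, Mul(-1, 93)), Pow(Add(B, Mul(-3, -56)), -1))) = Add(Add(1, Mul(-1, 245)), Mul(Add(174, Mul(-1, 93)), Pow(Add(317, Mul(-3, -56)), -1))) = Add(Add(1, -245), Mul(Add(174, -93), Pow(Add(317, 168), -1))) = Add(-244, Mul(81, Pow(485, -1))) = Add(-244, Mul(81, Rational(1, 485))) = Add(-244, Rational(81, 485)) = Rational(-118259, 485)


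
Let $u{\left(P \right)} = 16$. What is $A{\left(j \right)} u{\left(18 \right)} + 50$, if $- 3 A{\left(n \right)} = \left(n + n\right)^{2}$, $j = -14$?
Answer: $- \frac{12394}{3} \approx -4131.3$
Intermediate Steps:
$A{\left(n \right)} = - \frac{4 n^{2}}{3}$ ($A{\left(n \right)} = - \frac{\left(n + n\right)^{2}}{3} = - \frac{\left(2 n\right)^{2}}{3} = - \frac{4 n^{2}}{3}$)
$A{\left(j \right)} u{\left(18 \right)} + 50 = - \frac{4 \left(-14\right)^{2}}{3} \cdot 16 + 50 = \left(- \frac{4}{3}\right) 196 \cdot 16 + 50 = \left(- \frac{784}{3}\right) 16 + 50 = - \frac{12544}{3} + 50 = - \frac{12394}{3}$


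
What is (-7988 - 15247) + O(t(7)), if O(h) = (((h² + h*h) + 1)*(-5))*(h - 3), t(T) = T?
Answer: -25215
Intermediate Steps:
O(h) = (-5 - 10*h²)*(-3 + h) (O(h) = (((h² + h²) + 1)*(-5))*(-3 + h) = ((2*h² + 1)*(-5))*(-3 + h) = ((1 + 2*h²)*(-5))*(-3 + h) = (-5 - 10*h²)*(-3 + h))
(-7988 - 15247) + O(t(7)) = (-7988 - 15247) + (15 - 10*7³ - 5*7 + 30*7²) = -23235 + (15 - 10*343 - 35 + 30*49) = -23235 + (15 - 3430 - 35 + 1470) = -23235 - 1980 = -25215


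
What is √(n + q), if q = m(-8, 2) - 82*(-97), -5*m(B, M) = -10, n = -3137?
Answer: √4819 ≈ 69.419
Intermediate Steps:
m(B, M) = 2 (m(B, M) = -⅕*(-10) = 2)
q = 7956 (q = 2 - 82*(-97) = 2 + 7954 = 7956)
√(n + q) = √(-3137 + 7956) = √4819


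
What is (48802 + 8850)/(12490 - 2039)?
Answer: 8236/1493 ≈ 5.5164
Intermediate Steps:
(48802 + 8850)/(12490 - 2039) = 57652/10451 = 57652*(1/10451) = 8236/1493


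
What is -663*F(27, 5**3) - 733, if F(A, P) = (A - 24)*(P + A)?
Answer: -303061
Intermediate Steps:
F(A, P) = (-24 + A)*(A + P)
-663*F(27, 5**3) - 733 = -663*(27**2 - 24*27 - 24*5**3 + 27*5**3) - 733 = -663*(729 - 648 - 24*125 + 27*125) - 733 = -663*(729 - 648 - 3000 + 3375) - 733 = -663*456 - 733 = -302328 - 733 = -303061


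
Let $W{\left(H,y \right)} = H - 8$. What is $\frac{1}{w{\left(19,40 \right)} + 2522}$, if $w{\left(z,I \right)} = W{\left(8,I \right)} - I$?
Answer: $\frac{1}{2482} \approx 0.0004029$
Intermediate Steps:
$W{\left(H,y \right)} = -8 + H$
$w{\left(z,I \right)} = - I$ ($w{\left(z,I \right)} = \left(-8 + 8\right) - I = 0 - I = - I$)
$\frac{1}{w{\left(19,40 \right)} + 2522} = \frac{1}{\left(-1\right) 40 + 2522} = \frac{1}{-40 + 2522} = \frac{1}{2482}$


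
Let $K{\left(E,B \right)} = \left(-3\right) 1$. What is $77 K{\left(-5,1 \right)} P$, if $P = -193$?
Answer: $44583$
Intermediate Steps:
$K{\left(E,B \right)} = -3$
$77 K{\left(-5,1 \right)} P = 77 \left(-3\right) \left(-193\right) = \left(-231\right) \left(-193\right) = 44583$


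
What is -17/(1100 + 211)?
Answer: -17/1311 ≈ -0.012967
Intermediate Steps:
-17/(1100 + 211) = -17/1311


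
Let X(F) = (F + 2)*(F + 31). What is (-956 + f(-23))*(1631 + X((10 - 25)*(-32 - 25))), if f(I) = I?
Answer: -744953407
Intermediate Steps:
X(F) = (2 + F)*(31 + F)
(-956 + f(-23))*(1631 + X((10 - 25)*(-32 - 25))) = (-956 - 23)*(1631 + (62 + ((10 - 25)*(-32 - 25))² + 33*((10 - 25)*(-32 - 25)))) = -979*(1631 + (62 + (-15*(-57))² + 33*(-15*(-57)))) = -979*(1631 + (62 + 855² + 33*855)) = -979*(1631 + (62 + 731025 + 28215)) = -979*(1631 + 759302) = -979*760933 = -744953407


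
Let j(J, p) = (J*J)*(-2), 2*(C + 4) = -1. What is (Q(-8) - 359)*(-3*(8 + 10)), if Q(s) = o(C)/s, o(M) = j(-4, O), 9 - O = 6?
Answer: 19170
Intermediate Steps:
C = -9/2 (C = -4 + (1/2)*(-1) = -4 - 1/2 = -9/2 ≈ -4.5000)
O = 3 (O = 9 - 1*6 = 9 - 6 = 3)
j(J, p) = -2*J**2 (j(J, p) = J**2*(-2) = -2*J**2)
o(M) = -32 (o(M) = -2*(-4)**2 = -2*16 = -32)
Q(s) = -32/s
(Q(-8) - 359)*(-3*(8 + 10)) = (-32/(-8) - 359)*(-3*(8 + 10)) = (-32*(-1/8) - 359)*(-3*18) = (4 - 359)*(-54) = -355*(-54) = 19170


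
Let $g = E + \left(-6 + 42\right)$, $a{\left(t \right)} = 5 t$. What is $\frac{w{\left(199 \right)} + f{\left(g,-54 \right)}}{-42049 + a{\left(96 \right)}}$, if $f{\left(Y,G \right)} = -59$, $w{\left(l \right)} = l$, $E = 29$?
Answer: $- \frac{140}{41569} \approx -0.0033679$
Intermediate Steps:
$g = 65$ ($g = 29 + \left(-6 + 42\right) = 29 + 36 = 65$)
$\frac{w{\left(199 \right)} + f{\left(g,-54 \right)}}{-42049 + a{\left(96 \right)}} = \frac{199 - 59}{-42049 + 5 \cdot 96} = \frac{140}{-42049 + 480} = \frac{140}{-41569} = 140 \left(- \frac{1}{41569}\right) = - \frac{140}{41569}$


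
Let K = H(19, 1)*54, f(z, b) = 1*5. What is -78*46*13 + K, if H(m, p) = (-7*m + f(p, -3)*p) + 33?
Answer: -51774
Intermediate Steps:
f(z, b) = 5
H(m, p) = 33 - 7*m + 5*p (H(m, p) = (-7*m + 5*p) + 33 = 33 - 7*m + 5*p)
K = -5130 (K = (33 - 7*19 + 5*1)*54 = (33 - 133 + 5)*54 = -95*54 = -5130)
-78*46*13 + K = -78*46*13 - 5130 = -3588*13 - 5130 = -46644 - 5130 = -51774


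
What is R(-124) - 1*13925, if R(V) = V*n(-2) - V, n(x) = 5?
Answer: -14421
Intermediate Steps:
R(V) = 4*V (R(V) = V*5 - V = 5*V - V = 4*V)
R(-124) - 1*13925 = 4*(-124) - 1*13925 = -496 - 13925 = -14421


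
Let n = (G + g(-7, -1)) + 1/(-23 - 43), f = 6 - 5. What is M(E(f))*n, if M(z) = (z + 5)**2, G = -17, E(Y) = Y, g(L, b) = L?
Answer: -9510/11 ≈ -864.54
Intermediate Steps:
f = 1
n = -1585/66 (n = (-17 - 7) + 1/(-23 - 43) = -24 + 1/(-66) = -24 - 1/66 = -1585/66 ≈ -24.015)
M(z) = (5 + z)**2
M(E(f))*n = (5 + 1)**2*(-1585/66) = 6**2*(-1585/66) = 36*(-1585/66) = -9510/11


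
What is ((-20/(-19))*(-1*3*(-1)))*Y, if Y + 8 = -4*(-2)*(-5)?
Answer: -2880/19 ≈ -151.58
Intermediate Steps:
Y = -48 (Y = -8 - 4*(-2)*(-5) = -8 + 8*(-5) = -8 - 40 = -48)
((-20/(-19))*(-1*3*(-1)))*Y = ((-20/(-19))*(-1*3*(-1)))*(-48) = ((-20*(-1/19))*(-3*(-1)))*(-48) = ((20/19)*3)*(-48) = (60/19)*(-48) = -2880/19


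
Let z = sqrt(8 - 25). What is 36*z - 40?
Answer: -40 + 36*I*sqrt(17) ≈ -40.0 + 148.43*I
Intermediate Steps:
z = I*sqrt(17) (z = sqrt(-17) = I*sqrt(17) ≈ 4.1231*I)
36*z - 40 = 36*(I*sqrt(17)) - 40 = 36*I*sqrt(17) - 40 = -40 + 36*I*sqrt(17)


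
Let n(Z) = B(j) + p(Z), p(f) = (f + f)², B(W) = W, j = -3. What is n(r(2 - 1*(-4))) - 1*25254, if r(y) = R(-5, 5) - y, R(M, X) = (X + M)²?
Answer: -25113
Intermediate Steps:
R(M, X) = (M + X)²
p(f) = 4*f² (p(f) = (2*f)² = 4*f²)
r(y) = -y (r(y) = (-5 + 5)² - y = 0² - y = 0 - y = -y)
n(Z) = -3 + 4*Z²
n(r(2 - 1*(-4))) - 1*25254 = (-3 + 4*(-(2 - 1*(-4)))²) - 1*25254 = (-3 + 4*(-(2 + 4))²) - 25254 = (-3 + 4*(-1*6)²) - 25254 = (-3 + 4*(-6)²) - 25254 = (-3 + 4*36) - 25254 = (-3 + 144) - 25254 = 141 - 25254 = -25113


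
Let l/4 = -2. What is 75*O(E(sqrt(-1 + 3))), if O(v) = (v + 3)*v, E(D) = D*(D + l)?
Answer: 10350 - 4200*sqrt(2) ≈ 4410.3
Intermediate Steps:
l = -8 (l = 4*(-2) = -8)
E(D) = D*(-8 + D) (E(D) = D*(D - 8) = D*(-8 + D))
O(v) = v*(3 + v) (O(v) = (3 + v)*v = v*(3 + v))
75*O(E(sqrt(-1 + 3))) = 75*((sqrt(-1 + 3)*(-8 + sqrt(-1 + 3)))*(3 + sqrt(-1 + 3)*(-8 + sqrt(-1 + 3)))) = 75*((sqrt(2)*(-8 + sqrt(2)))*(3 + sqrt(2)*(-8 + sqrt(2)))) = 75*(sqrt(2)*(-8 + sqrt(2))*(3 + sqrt(2)*(-8 + sqrt(2)))) = 75*sqrt(2)*(-8 + sqrt(2))*(3 + sqrt(2)*(-8 + sqrt(2)))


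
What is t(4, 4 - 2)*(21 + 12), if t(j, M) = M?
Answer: 66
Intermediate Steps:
t(4, 4 - 2)*(21 + 12) = (4 - 2)*(21 + 12) = 2*33 = 66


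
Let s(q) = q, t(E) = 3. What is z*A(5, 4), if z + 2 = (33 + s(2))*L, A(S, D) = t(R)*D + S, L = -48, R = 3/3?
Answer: -28594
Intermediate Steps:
R = 1 (R = 3*(⅓) = 1)
A(S, D) = S + 3*D (A(S, D) = 3*D + S = S + 3*D)
z = -1682 (z = -2 + (33 + 2)*(-48) = -2 + 35*(-48) = -2 - 1680 = -1682)
z*A(5, 4) = -1682*(5 + 3*4) = -1682*(5 + 12) = -1682*17 = -28594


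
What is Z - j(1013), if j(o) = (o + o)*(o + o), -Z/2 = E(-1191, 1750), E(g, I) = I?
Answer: -4108176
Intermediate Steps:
Z = -3500 (Z = -2*1750 = -3500)
j(o) = 4*o² (j(o) = (2*o)*(2*o) = 4*o²)
Z - j(1013) = -3500 - 4*1013² = -3500 - 4*1026169 = -3500 - 1*4104676 = -3500 - 4104676 = -4108176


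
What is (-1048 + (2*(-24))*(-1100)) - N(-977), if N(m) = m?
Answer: 52729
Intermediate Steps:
(-1048 + (2*(-24))*(-1100)) - N(-977) = (-1048 + (2*(-24))*(-1100)) - 1*(-977) = (-1048 - 48*(-1100)) + 977 = (-1048 + 52800) + 977 = 51752 + 977 = 52729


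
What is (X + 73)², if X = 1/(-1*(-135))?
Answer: 97140736/18225 ≈ 5330.1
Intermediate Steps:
X = 1/135 ≈ 0.0074074
(X + 73)² = (1/135 + 73)² = (9856/135)² = 97140736/18225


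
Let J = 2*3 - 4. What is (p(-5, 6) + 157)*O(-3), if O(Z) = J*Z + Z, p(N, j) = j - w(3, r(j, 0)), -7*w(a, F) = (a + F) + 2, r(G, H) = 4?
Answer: -10350/7 ≈ -1478.6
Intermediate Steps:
J = 2 (J = 6 - 4 = 2)
w(a, F) = -2/7 - F/7 - a/7 (w(a, F) = -((a + F) + 2)/7 = -((F + a) + 2)/7 = -(2 + F + a)/7 = -2/7 - F/7 - a/7)
p(N, j) = 9/7 + j (p(N, j) = j - (-2/7 - ⅐*4 - ⅐*3) = j - (-2/7 - 4/7 - 3/7) = j - 1*(-9/7) = j + 9/7 = 9/7 + j)
O(Z) = 3*Z (O(Z) = 2*Z + Z = 3*Z)
(p(-5, 6) + 157)*O(-3) = ((9/7 + 6) + 157)*(3*(-3)) = (51/7 + 157)*(-9) = (1150/7)*(-9) = -10350/7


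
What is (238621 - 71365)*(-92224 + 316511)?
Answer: 37513346472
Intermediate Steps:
(238621 - 71365)*(-92224 + 316511) = 167256*224287 = 37513346472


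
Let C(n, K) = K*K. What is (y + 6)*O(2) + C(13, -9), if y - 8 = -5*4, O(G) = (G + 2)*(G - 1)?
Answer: 57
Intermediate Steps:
C(n, K) = K**2
O(G) = (-1 + G)*(2 + G) (O(G) = (2 + G)*(-1 + G) = (-1 + G)*(2 + G))
y = -12 (y = 8 - 5*4 = 8 - 20 = -12)
(y + 6)*O(2) + C(13, -9) = (-12 + 6)*(-2 + 2 + 2**2) + (-9)**2 = -6*(-2 + 2 + 4) + 81 = -6*4 + 81 = -24 + 81 = 57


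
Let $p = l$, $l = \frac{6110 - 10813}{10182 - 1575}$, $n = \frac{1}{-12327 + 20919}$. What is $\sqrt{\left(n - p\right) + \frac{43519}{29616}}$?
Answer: $\frac{\sqrt{3238489237713000934}}{1267443868} \approx 1.4198$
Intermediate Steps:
$n = \frac{1}{8592} \approx 0.00011639$
$l = - \frac{4703}{8607} \approx -0.54642$
$p = - \frac{4703}{8607} \approx -0.54642$
$\sqrt{\left(n - p\right) + \frac{43519}{29616}} = \sqrt{\left(\frac{1}{8592} - - \frac{4703}{8607}\right) + \frac{43519}{29616}} = \sqrt{\left(\frac{1}{8592} + \frac{4703}{8607}\right) + 43519 \cdot \frac{1}{29616}} = \sqrt{\frac{13472261}{24650448} + \frac{43519}{29616}} = \sqrt{\frac{5110268501}{2534887736}} = \frac{\sqrt{3238489237713000934}}{1267443868}$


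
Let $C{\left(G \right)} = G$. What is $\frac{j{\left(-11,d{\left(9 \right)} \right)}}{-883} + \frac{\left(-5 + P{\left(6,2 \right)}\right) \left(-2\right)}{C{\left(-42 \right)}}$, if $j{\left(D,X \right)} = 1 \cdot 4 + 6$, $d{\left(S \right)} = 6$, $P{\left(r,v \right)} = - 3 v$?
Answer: $- \frac{9923}{18543} \approx -0.53513$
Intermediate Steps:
$j{\left(D,X \right)} = 10$ ($j{\left(D,X \right)} = 4 + 6 = 10$)
$\frac{j{\left(-11,d{\left(9 \right)} \right)}}{-883} + \frac{\left(-5 + P{\left(6,2 \right)}\right) \left(-2\right)}{C{\left(-42 \right)}} = \frac{10}{-883} + \frac{\left(-5 - 6\right) \left(-2\right)}{-42} = 10 \left(- \frac{1}{883}\right) + \left(-5 - 6\right) \left(-2\right) \left(- \frac{1}{42}\right) = - \frac{10}{883} + \left(-11\right) \left(-2\right) \left(- \frac{1}{42}\right) = - \frac{10}{883} + 22 \left(- \frac{1}{42}\right) = - \frac{10}{883} - \frac{11}{21} = - \frac{9923}{18543}$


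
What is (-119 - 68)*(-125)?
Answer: 23375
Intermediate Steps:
(-119 - 68)*(-125) = -187*(-125) = 23375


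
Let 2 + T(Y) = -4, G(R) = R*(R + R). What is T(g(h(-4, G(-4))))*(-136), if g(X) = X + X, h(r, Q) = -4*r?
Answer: 816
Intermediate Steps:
G(R) = 2*R² (G(R) = R*(2*R) = 2*R²)
g(X) = 2*X
T(Y) = -6 (T(Y) = -2 - 4 = -6)
T(g(h(-4, G(-4))))*(-136) = -6*(-136) = 816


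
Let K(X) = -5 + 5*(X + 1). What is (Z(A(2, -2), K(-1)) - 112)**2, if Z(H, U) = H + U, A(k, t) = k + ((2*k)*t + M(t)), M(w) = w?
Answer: 15625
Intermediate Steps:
K(X) = 5*X (K(X) = -5 + 5*(1 + X) = -5 + (5 + 5*X) = 5*X)
A(k, t) = k + t + 2*k*t (A(k, t) = k + ((2*k)*t + t) = k + (2*k*t + t) = k + (t + 2*k*t) = k + t + 2*k*t)
(Z(A(2, -2), K(-1)) - 112)**2 = (((2 - 2 + 2*2*(-2)) + 5*(-1)) - 112)**2 = (((2 - 2 - 8) - 5) - 112)**2 = ((-8 - 5) - 112)**2 = (-13 - 112)**2 = (-125)**2 = 15625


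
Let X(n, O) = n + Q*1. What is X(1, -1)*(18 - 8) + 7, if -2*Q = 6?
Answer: -13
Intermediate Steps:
Q = -3 (Q = -½*6 = -3)
X(n, O) = -3 + n (X(n, O) = n - 3*1 = n - 3 = -3 + n)
X(1, -1)*(18 - 8) + 7 = (-3 + 1)*(18 - 8) + 7 = -2*10 + 7 = -20 + 7 = -13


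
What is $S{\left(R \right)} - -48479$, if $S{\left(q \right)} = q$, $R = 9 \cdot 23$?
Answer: $48686$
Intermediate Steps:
$R = 207$
$S{\left(R \right)} - -48479 = 207 - -48479 = 207 + 48479 = 48686$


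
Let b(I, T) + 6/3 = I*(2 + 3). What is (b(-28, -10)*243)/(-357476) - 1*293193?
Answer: -52404713181/178738 ≈ -2.9319e+5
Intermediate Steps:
b(I, T) = -2 + 5*I (b(I, T) = -2 + I*(2 + 3) = -2 + I*5 = -2 + 5*I)
(b(-28, -10)*243)/(-357476) - 1*293193 = ((-2 + 5*(-28))*243)/(-357476) - 1*293193 = ((-2 - 140)*243)*(-1/357476) - 293193 = -142*243*(-1/357476) - 293193 = -34506*(-1/357476) - 293193 = 17253/178738 - 293193 = -52404713181/178738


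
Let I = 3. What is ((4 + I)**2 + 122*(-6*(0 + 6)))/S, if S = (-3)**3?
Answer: 4343/27 ≈ 160.85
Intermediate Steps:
S = -27
((4 + I)**2 + 122*(-6*(0 + 6)))/S = ((4 + 3)**2 + 122*(-6*(0 + 6)))/(-27) = (7**2 + 122*(-6*6))*(-1/27) = (49 + 122*(-36))*(-1/27) = (49 - 4392)*(-1/27) = -4343*(-1/27) = 4343/27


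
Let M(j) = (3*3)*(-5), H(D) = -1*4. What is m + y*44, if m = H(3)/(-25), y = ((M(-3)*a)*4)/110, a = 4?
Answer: -7196/25 ≈ -287.84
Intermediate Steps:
H(D) = -4
M(j) = -45 (M(j) = 9*(-5) = -45)
y = -72/11 (y = (-45*4*4)/110 = -180*4*(1/110) = -720*1/110 = -72/11 ≈ -6.5455)
m = 4/25 (m = -4/(-25) = -4*(-1/25) = 4/25 ≈ 0.16000)
m + y*44 = 4/25 - 72/11*44 = 4/25 - 288 = -7196/25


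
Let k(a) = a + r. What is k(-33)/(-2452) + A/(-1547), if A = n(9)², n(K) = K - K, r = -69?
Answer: 51/1226 ≈ 0.041599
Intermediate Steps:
k(a) = -69 + a (k(a) = a - 69 = -69 + a)
n(K) = 0
A = 0 (A = 0² = 0)
k(-33)/(-2452) + A/(-1547) = (-69 - 33)/(-2452) + 0/(-1547) = -102*(-1/2452) + 0*(-1/1547) = 51/1226 + 0 = 51/1226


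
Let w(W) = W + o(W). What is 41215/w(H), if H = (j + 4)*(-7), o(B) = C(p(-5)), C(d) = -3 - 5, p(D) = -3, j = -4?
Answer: -41215/8 ≈ -5151.9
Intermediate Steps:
C(d) = -8
o(B) = -8
H = 0 (H = (-4 + 4)*(-7) = 0*(-7) = 0)
w(W) = -8 + W (w(W) = W - 8 = -8 + W)
41215/w(H) = 41215/(-8 + 0) = 41215/(-8) = 41215*(-⅛) = -41215/8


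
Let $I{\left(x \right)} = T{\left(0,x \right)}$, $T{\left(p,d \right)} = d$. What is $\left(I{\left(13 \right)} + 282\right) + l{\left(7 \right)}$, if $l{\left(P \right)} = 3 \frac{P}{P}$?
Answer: $298$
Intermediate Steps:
$I{\left(x \right)} = x$
$l{\left(P \right)} = 3$ ($l{\left(P \right)} = 3 \cdot 1 = 3$)
$\left(I{\left(13 \right)} + 282\right) + l{\left(7 \right)} = \left(13 + 282\right) + 3 = 295 + 3 = 298$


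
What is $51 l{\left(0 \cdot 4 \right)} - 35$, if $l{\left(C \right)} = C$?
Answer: $-35$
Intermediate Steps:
$51 l{\left(0 \cdot 4 \right)} - 35 = 51 \cdot 0 \cdot 4 - 35 = 51 \cdot 0 - 35 = 0 - 35 = -35$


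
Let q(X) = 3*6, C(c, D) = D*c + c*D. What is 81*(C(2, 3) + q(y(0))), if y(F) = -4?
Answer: 2430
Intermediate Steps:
C(c, D) = 2*D*c (C(c, D) = D*c + D*c = 2*D*c)
q(X) = 18
81*(C(2, 3) + q(y(0))) = 81*(2*3*2 + 18) = 81*(12 + 18) = 81*30 = 2430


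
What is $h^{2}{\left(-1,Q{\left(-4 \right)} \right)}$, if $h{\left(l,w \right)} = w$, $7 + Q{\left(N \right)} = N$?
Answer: $121$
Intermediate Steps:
$Q{\left(N \right)} = -7 + N$
$h^{2}{\left(-1,Q{\left(-4 \right)} \right)} = \left(-7 - 4\right)^{2} = \left(-11\right)^{2} = 121$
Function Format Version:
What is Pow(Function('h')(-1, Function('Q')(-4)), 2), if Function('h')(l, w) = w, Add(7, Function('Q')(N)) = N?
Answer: 121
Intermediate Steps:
Function('Q')(N) = Add(-7, N)
Pow(Function('h')(-1, Function('Q')(-4)), 2) = Pow(Add(-7, -4), 2) = Pow(-11, 2) = 121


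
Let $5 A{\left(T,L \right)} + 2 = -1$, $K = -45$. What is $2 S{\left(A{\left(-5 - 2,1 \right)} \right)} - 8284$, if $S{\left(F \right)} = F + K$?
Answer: $- \frac{41876}{5} \approx -8375.2$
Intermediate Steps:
$A{\left(T,L \right)} = - \frac{3}{5}$ ($A{\left(T,L \right)} = - \frac{2}{5} + \frac{1}{5} \left(-1\right) = - \frac{2}{5} - \frac{1}{5} = - \frac{3}{5}$)
$S{\left(F \right)} = -45 + F$ ($S{\left(F \right)} = F - 45 = -45 + F$)
$2 S{\left(A{\left(-5 - 2,1 \right)} \right)} - 8284 = 2 \left(-45 - \frac{3}{5}\right) - 8284 = 2 \left(- \frac{228}{5}\right) - 8284 = - \frac{456}{5} - 8284 = - \frac{41876}{5}$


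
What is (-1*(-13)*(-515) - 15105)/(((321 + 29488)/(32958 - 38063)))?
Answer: 111289000/29809 ≈ 3733.4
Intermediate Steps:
(-1*(-13)*(-515) - 15105)/(((321 + 29488)/(32958 - 38063))) = (13*(-515) - 15105)/((29809/(-5105))) = (-6695 - 15105)/((29809*(-1/5105))) = -21800/(-29809/5105) = -21800*(-5105/29809) = 111289000/29809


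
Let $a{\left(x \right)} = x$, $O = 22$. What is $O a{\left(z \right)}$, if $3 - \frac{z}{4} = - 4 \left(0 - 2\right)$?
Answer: $-440$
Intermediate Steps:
$z = -20$ ($z = 12 - 4 \left(- 4 \left(0 - 2\right)\right) = 12 - 4 \left(\left(-4\right) \left(-2\right)\right) = 12 - 32 = -20$)
$O a{\left(z \right)} = 22 \left(-20\right) = -440$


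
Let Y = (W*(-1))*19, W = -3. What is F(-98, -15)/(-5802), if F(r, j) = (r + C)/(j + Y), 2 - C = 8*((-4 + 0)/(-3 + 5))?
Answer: 20/60921 ≈ 0.00032829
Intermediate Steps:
Y = 57 (Y = -3*(-1)*19 = 3*19 = 57)
C = 18 (C = 2 - 8*(-4 + 0)/(-3 + 5) = 2 - 8*(-4/2) = 2 - 8*(-4*½) = 2 - 8*(-2) = 2 - 1*(-16) = 2 + 16 = 18)
F(r, j) = (18 + r)/(57 + j) (F(r, j) = (r + 18)/(j + 57) = (18 + r)/(57 + j))
F(-98, -15)/(-5802) = ((18 - 98)/(57 - 15))/(-5802) = (-80/42)*(-1/5802) = ((1/42)*(-80))*(-1/5802) = -40/21*(-1/5802) = 20/60921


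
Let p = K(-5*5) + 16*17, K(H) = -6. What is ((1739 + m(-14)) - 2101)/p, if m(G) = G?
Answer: -188/133 ≈ -1.4135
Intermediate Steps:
p = 266 (p = -6 + 16*17 = -6 + 272 = 266)
((1739 + m(-14)) - 2101)/p = ((1739 - 14) - 2101)/266 = (1725 - 2101)*(1/266) = -376*1/266 = -188/133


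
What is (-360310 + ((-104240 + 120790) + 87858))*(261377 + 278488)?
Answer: -138152533230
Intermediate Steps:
(-360310 + ((-104240 + 120790) + 87858))*(261377 + 278488) = (-360310 + (16550 + 87858))*539865 = (-360310 + 104408)*539865 = -255902*539865 = -138152533230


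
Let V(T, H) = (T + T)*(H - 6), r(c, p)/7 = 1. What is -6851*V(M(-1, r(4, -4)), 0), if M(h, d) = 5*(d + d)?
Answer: 5754840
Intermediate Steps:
r(c, p) = 7 (r(c, p) = 7*1 = 7)
M(h, d) = 10*d (M(h, d) = 5*(2*d) = 10*d)
V(T, H) = 2*T*(-6 + H) (V(T, H) = (2*T)*(-6 + H) = 2*T*(-6 + H))
-6851*V(M(-1, r(4, -4)), 0) = -13702*10*7*(-6 + 0) = -13702*70*(-6) = -6851*(-840) = 5754840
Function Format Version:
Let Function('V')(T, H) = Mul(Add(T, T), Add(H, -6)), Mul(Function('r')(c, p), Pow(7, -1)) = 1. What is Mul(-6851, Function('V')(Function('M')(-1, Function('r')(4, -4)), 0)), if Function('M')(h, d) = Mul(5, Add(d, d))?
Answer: 5754840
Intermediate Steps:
Function('r')(c, p) = 7 (Function('r')(c, p) = Mul(7, 1) = 7)
Function('M')(h, d) = Mul(10, d) (Function('M')(h, d) = Mul(5, Mul(2, d)) = Mul(10, d))
Function('V')(T, H) = Mul(2, T, Add(-6, H)) (Function('V')(T, H) = Mul(Mul(2, T), Add(-6, H)) = Mul(2, T, Add(-6, H)))
Mul(-6851, Function('V')(Function('M')(-1, Function('r')(4, -4)), 0)) = Mul(-6851, Mul(2, Mul(10, 7), Add(-6, 0))) = Mul(-6851, Mul(2, 70, -6)) = Mul(-6851, -840) = 5754840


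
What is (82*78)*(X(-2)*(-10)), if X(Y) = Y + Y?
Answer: 255840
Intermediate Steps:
X(Y) = 2*Y
(82*78)*(X(-2)*(-10)) = (82*78)*((2*(-2))*(-10)) = 6396*(-4*(-10)) = 6396*40 = 255840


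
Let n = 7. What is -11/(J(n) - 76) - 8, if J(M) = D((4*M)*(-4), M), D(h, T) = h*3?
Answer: -3285/412 ≈ -7.9733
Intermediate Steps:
D(h, T) = 3*h
J(M) = -48*M (J(M) = 3*((4*M)*(-4)) = 3*(-16*M) = -48*M)
-11/(J(n) - 76) - 8 = -11/(-48*7 - 76) - 8 = -11/(-336 - 76) - 8 = -11/(-412) - 8 = -11*(-1/412) - 8 = 11/412 - 8 = -3285/412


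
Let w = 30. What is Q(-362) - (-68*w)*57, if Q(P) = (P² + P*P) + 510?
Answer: 378878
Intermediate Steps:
Q(P) = 510 + 2*P² (Q(P) = (P² + P²) + 510 = 2*P² + 510 = 510 + 2*P²)
Q(-362) - (-68*w)*57 = (510 + 2*(-362)²) - (-68*30)*57 = (510 + 2*131044) - (-2040)*57 = (510 + 262088) - 1*(-116280) = 262598 + 116280 = 378878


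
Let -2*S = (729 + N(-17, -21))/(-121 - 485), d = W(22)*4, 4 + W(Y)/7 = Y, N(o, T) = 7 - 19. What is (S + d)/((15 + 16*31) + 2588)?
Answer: 203855/1251996 ≈ 0.16282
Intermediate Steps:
N(o, T) = -12
W(Y) = -28 + 7*Y
d = 504 (d = (-28 + 7*22)*4 = (-28 + 154)*4 = 126*4 = 504)
S = 239/404 (S = -(729 - 12)/(2*(-121 - 485)) = -717/(2*(-606)) = -717*(-1)/(2*606) = -1/2*(-239/202) = 239/404 ≈ 0.59158)
(S + d)/((15 + 16*31) + 2588) = (239/404 + 504)/((15 + 16*31) + 2588) = 203855/(404*((15 + 496) + 2588)) = 203855/(404*(511 + 2588)) = (203855/404)/3099 = (203855/404)*(1/3099) = 203855/1251996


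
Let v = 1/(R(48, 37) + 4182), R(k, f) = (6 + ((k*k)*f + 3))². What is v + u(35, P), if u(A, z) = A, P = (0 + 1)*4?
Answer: 254406608086/7268760231 ≈ 35.000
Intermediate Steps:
P = 4 (P = 1*4 = 4)
R(k, f) = (9 + f*k²)² (R(k, f) = (6 + (k²*f + 3))² = (6 + (f*k² + 3))² = (6 + (3 + f*k²))² = (9 + f*k²)²)
v = 1/7268760231 (v = 1/((9 + 37*48²)² + 4182) = 1/((9 + 37*2304)² + 4182) = 1/((9 + 85248)² + 4182) = 1/(85257² + 4182) = 1/(7268756049 + 4182) = 1/7268760231 ≈ 1.3758e-10)
v + u(35, P) = 1/7268760231 + 35 = 254406608086/7268760231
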